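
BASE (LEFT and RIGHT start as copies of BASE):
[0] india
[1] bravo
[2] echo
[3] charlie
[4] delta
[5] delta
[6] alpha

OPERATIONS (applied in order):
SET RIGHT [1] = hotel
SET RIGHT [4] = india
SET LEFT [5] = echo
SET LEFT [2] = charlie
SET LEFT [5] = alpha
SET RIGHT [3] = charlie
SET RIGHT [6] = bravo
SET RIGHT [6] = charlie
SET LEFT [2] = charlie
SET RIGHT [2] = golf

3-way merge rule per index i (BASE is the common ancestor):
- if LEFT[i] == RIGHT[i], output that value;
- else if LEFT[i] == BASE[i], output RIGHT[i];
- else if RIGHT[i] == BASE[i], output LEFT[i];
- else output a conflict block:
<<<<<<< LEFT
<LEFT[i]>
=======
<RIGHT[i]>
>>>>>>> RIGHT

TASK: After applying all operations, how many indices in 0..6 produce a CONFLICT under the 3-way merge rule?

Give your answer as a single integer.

Answer: 1

Derivation:
Final LEFT:  [india, bravo, charlie, charlie, delta, alpha, alpha]
Final RIGHT: [india, hotel, golf, charlie, india, delta, charlie]
i=0: L=india R=india -> agree -> india
i=1: L=bravo=BASE, R=hotel -> take RIGHT -> hotel
i=2: BASE=echo L=charlie R=golf all differ -> CONFLICT
i=3: L=charlie R=charlie -> agree -> charlie
i=4: L=delta=BASE, R=india -> take RIGHT -> india
i=5: L=alpha, R=delta=BASE -> take LEFT -> alpha
i=6: L=alpha=BASE, R=charlie -> take RIGHT -> charlie
Conflict count: 1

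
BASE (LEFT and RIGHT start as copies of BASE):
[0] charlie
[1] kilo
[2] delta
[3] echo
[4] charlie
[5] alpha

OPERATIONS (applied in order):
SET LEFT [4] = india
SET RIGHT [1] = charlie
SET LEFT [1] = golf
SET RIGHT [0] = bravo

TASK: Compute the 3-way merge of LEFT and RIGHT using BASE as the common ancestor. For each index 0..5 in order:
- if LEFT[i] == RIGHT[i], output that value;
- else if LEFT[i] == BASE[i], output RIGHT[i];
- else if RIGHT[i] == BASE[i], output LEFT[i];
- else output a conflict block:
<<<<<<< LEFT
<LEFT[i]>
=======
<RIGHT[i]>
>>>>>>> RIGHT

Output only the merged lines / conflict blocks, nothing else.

Final LEFT:  [charlie, golf, delta, echo, india, alpha]
Final RIGHT: [bravo, charlie, delta, echo, charlie, alpha]
i=0: L=charlie=BASE, R=bravo -> take RIGHT -> bravo
i=1: BASE=kilo L=golf R=charlie all differ -> CONFLICT
i=2: L=delta R=delta -> agree -> delta
i=3: L=echo R=echo -> agree -> echo
i=4: L=india, R=charlie=BASE -> take LEFT -> india
i=5: L=alpha R=alpha -> agree -> alpha

Answer: bravo
<<<<<<< LEFT
golf
=======
charlie
>>>>>>> RIGHT
delta
echo
india
alpha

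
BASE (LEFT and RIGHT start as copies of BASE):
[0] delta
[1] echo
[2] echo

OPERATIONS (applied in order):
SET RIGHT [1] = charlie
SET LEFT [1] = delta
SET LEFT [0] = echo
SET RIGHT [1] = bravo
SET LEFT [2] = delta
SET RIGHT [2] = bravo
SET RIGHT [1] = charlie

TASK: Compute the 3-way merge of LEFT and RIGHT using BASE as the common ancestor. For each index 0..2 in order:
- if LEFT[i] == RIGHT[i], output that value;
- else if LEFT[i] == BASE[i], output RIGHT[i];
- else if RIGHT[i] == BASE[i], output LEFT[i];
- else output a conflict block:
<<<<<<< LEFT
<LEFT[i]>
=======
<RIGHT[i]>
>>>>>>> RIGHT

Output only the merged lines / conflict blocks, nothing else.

Final LEFT:  [echo, delta, delta]
Final RIGHT: [delta, charlie, bravo]
i=0: L=echo, R=delta=BASE -> take LEFT -> echo
i=1: BASE=echo L=delta R=charlie all differ -> CONFLICT
i=2: BASE=echo L=delta R=bravo all differ -> CONFLICT

Answer: echo
<<<<<<< LEFT
delta
=======
charlie
>>>>>>> RIGHT
<<<<<<< LEFT
delta
=======
bravo
>>>>>>> RIGHT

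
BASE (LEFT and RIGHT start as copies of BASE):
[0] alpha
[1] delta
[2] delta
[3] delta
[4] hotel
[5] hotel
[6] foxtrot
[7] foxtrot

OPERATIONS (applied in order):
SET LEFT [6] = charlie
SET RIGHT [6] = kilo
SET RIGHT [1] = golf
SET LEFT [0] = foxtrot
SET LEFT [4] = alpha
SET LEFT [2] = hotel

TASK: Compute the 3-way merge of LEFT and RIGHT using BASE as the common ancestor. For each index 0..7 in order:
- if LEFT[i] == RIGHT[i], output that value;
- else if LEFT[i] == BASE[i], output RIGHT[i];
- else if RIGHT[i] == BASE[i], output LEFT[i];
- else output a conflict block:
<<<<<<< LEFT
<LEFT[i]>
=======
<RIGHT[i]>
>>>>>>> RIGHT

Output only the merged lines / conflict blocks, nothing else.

Answer: foxtrot
golf
hotel
delta
alpha
hotel
<<<<<<< LEFT
charlie
=======
kilo
>>>>>>> RIGHT
foxtrot

Derivation:
Final LEFT:  [foxtrot, delta, hotel, delta, alpha, hotel, charlie, foxtrot]
Final RIGHT: [alpha, golf, delta, delta, hotel, hotel, kilo, foxtrot]
i=0: L=foxtrot, R=alpha=BASE -> take LEFT -> foxtrot
i=1: L=delta=BASE, R=golf -> take RIGHT -> golf
i=2: L=hotel, R=delta=BASE -> take LEFT -> hotel
i=3: L=delta R=delta -> agree -> delta
i=4: L=alpha, R=hotel=BASE -> take LEFT -> alpha
i=5: L=hotel R=hotel -> agree -> hotel
i=6: BASE=foxtrot L=charlie R=kilo all differ -> CONFLICT
i=7: L=foxtrot R=foxtrot -> agree -> foxtrot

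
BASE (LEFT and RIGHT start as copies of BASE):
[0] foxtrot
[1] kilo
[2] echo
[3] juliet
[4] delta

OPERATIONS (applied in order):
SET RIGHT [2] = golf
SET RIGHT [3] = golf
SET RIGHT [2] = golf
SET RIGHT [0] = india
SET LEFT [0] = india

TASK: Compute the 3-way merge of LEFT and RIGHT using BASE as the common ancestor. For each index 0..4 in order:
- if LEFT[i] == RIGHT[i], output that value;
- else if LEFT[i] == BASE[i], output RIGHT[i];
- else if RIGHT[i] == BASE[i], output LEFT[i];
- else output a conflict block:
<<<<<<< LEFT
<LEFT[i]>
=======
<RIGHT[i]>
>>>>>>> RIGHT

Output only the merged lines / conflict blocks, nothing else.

Answer: india
kilo
golf
golf
delta

Derivation:
Final LEFT:  [india, kilo, echo, juliet, delta]
Final RIGHT: [india, kilo, golf, golf, delta]
i=0: L=india R=india -> agree -> india
i=1: L=kilo R=kilo -> agree -> kilo
i=2: L=echo=BASE, R=golf -> take RIGHT -> golf
i=3: L=juliet=BASE, R=golf -> take RIGHT -> golf
i=4: L=delta R=delta -> agree -> delta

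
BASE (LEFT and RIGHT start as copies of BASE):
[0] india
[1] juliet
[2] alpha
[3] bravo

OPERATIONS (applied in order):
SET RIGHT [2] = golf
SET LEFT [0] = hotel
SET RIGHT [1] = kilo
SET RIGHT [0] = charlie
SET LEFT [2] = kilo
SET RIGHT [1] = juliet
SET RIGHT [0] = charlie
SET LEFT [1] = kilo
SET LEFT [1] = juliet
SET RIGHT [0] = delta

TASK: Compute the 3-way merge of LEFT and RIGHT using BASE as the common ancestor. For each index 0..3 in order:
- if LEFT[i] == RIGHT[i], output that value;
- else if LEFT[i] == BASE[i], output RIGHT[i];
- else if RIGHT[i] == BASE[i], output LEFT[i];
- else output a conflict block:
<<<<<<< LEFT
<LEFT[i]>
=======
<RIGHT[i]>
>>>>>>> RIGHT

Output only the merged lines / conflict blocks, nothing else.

Final LEFT:  [hotel, juliet, kilo, bravo]
Final RIGHT: [delta, juliet, golf, bravo]
i=0: BASE=india L=hotel R=delta all differ -> CONFLICT
i=1: L=juliet R=juliet -> agree -> juliet
i=2: BASE=alpha L=kilo R=golf all differ -> CONFLICT
i=3: L=bravo R=bravo -> agree -> bravo

Answer: <<<<<<< LEFT
hotel
=======
delta
>>>>>>> RIGHT
juliet
<<<<<<< LEFT
kilo
=======
golf
>>>>>>> RIGHT
bravo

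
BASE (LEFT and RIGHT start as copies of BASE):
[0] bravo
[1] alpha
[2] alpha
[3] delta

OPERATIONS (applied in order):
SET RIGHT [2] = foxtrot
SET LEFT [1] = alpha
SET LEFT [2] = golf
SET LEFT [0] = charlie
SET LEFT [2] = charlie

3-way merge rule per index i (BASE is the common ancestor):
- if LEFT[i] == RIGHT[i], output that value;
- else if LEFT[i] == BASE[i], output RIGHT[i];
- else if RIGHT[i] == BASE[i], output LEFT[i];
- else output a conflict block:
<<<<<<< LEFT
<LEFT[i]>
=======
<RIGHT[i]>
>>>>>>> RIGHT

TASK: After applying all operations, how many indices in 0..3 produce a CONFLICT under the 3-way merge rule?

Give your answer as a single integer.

Final LEFT:  [charlie, alpha, charlie, delta]
Final RIGHT: [bravo, alpha, foxtrot, delta]
i=0: L=charlie, R=bravo=BASE -> take LEFT -> charlie
i=1: L=alpha R=alpha -> agree -> alpha
i=2: BASE=alpha L=charlie R=foxtrot all differ -> CONFLICT
i=3: L=delta R=delta -> agree -> delta
Conflict count: 1

Answer: 1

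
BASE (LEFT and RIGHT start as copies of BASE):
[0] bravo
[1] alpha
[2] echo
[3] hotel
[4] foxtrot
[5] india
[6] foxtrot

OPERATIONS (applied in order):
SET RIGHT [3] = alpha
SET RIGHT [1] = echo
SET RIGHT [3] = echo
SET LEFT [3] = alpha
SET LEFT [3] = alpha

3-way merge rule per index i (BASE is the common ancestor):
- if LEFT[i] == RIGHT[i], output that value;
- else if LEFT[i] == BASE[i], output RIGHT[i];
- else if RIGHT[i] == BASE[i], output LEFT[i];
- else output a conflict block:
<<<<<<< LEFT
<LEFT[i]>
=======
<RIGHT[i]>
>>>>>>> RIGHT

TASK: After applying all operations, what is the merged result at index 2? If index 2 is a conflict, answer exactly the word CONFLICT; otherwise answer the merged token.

Final LEFT:  [bravo, alpha, echo, alpha, foxtrot, india, foxtrot]
Final RIGHT: [bravo, echo, echo, echo, foxtrot, india, foxtrot]
i=0: L=bravo R=bravo -> agree -> bravo
i=1: L=alpha=BASE, R=echo -> take RIGHT -> echo
i=2: L=echo R=echo -> agree -> echo
i=3: BASE=hotel L=alpha R=echo all differ -> CONFLICT
i=4: L=foxtrot R=foxtrot -> agree -> foxtrot
i=5: L=india R=india -> agree -> india
i=6: L=foxtrot R=foxtrot -> agree -> foxtrot
Index 2 -> echo

Answer: echo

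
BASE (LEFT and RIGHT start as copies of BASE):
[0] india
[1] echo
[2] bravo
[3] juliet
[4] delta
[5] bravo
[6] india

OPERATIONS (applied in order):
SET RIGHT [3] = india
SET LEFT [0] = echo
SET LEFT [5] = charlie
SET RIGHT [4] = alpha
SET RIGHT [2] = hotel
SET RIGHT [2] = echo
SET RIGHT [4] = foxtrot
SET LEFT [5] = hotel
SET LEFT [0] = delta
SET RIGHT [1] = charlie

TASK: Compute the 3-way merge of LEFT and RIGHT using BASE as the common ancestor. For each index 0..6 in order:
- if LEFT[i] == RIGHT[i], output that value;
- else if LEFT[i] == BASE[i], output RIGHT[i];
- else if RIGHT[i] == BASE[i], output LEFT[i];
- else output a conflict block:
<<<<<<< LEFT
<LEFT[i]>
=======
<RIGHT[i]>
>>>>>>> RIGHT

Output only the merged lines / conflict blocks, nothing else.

Answer: delta
charlie
echo
india
foxtrot
hotel
india

Derivation:
Final LEFT:  [delta, echo, bravo, juliet, delta, hotel, india]
Final RIGHT: [india, charlie, echo, india, foxtrot, bravo, india]
i=0: L=delta, R=india=BASE -> take LEFT -> delta
i=1: L=echo=BASE, R=charlie -> take RIGHT -> charlie
i=2: L=bravo=BASE, R=echo -> take RIGHT -> echo
i=3: L=juliet=BASE, R=india -> take RIGHT -> india
i=4: L=delta=BASE, R=foxtrot -> take RIGHT -> foxtrot
i=5: L=hotel, R=bravo=BASE -> take LEFT -> hotel
i=6: L=india R=india -> agree -> india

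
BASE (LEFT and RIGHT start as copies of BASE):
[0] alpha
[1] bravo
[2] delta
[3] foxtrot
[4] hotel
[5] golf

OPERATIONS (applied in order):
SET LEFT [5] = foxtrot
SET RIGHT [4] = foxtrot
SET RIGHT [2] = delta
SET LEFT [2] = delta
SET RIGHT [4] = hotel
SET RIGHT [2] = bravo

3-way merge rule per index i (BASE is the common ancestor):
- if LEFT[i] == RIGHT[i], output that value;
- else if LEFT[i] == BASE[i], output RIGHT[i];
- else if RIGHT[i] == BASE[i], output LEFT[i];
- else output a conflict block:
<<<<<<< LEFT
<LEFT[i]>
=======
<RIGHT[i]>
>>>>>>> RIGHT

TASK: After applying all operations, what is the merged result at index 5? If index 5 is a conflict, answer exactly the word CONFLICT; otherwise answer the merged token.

Answer: foxtrot

Derivation:
Final LEFT:  [alpha, bravo, delta, foxtrot, hotel, foxtrot]
Final RIGHT: [alpha, bravo, bravo, foxtrot, hotel, golf]
i=0: L=alpha R=alpha -> agree -> alpha
i=1: L=bravo R=bravo -> agree -> bravo
i=2: L=delta=BASE, R=bravo -> take RIGHT -> bravo
i=3: L=foxtrot R=foxtrot -> agree -> foxtrot
i=4: L=hotel R=hotel -> agree -> hotel
i=5: L=foxtrot, R=golf=BASE -> take LEFT -> foxtrot
Index 5 -> foxtrot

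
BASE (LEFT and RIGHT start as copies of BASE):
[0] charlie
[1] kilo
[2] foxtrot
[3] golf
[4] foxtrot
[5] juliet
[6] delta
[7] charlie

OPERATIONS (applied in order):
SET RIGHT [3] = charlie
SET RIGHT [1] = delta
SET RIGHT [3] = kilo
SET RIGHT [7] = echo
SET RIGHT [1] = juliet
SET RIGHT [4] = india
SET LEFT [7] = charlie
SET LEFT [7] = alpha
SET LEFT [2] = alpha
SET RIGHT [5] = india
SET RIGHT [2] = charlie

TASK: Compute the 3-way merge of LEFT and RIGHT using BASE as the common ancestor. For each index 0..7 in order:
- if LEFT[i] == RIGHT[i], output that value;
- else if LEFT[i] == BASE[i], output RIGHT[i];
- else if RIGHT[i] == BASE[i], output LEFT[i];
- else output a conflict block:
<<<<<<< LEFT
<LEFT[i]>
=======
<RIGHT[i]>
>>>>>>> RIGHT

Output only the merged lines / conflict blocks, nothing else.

Answer: charlie
juliet
<<<<<<< LEFT
alpha
=======
charlie
>>>>>>> RIGHT
kilo
india
india
delta
<<<<<<< LEFT
alpha
=======
echo
>>>>>>> RIGHT

Derivation:
Final LEFT:  [charlie, kilo, alpha, golf, foxtrot, juliet, delta, alpha]
Final RIGHT: [charlie, juliet, charlie, kilo, india, india, delta, echo]
i=0: L=charlie R=charlie -> agree -> charlie
i=1: L=kilo=BASE, R=juliet -> take RIGHT -> juliet
i=2: BASE=foxtrot L=alpha R=charlie all differ -> CONFLICT
i=3: L=golf=BASE, R=kilo -> take RIGHT -> kilo
i=4: L=foxtrot=BASE, R=india -> take RIGHT -> india
i=5: L=juliet=BASE, R=india -> take RIGHT -> india
i=6: L=delta R=delta -> agree -> delta
i=7: BASE=charlie L=alpha R=echo all differ -> CONFLICT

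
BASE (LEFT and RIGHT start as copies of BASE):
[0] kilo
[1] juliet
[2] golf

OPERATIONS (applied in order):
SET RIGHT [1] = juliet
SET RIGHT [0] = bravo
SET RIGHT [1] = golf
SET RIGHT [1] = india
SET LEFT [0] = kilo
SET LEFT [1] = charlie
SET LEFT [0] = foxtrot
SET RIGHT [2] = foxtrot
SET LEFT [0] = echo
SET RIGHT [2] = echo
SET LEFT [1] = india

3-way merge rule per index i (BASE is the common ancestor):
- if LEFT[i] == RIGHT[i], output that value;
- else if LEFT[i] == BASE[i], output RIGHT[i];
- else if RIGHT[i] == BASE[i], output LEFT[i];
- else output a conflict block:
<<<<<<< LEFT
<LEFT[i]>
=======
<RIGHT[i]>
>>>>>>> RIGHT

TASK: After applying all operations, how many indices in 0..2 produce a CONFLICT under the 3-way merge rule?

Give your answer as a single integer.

Answer: 1

Derivation:
Final LEFT:  [echo, india, golf]
Final RIGHT: [bravo, india, echo]
i=0: BASE=kilo L=echo R=bravo all differ -> CONFLICT
i=1: L=india R=india -> agree -> india
i=2: L=golf=BASE, R=echo -> take RIGHT -> echo
Conflict count: 1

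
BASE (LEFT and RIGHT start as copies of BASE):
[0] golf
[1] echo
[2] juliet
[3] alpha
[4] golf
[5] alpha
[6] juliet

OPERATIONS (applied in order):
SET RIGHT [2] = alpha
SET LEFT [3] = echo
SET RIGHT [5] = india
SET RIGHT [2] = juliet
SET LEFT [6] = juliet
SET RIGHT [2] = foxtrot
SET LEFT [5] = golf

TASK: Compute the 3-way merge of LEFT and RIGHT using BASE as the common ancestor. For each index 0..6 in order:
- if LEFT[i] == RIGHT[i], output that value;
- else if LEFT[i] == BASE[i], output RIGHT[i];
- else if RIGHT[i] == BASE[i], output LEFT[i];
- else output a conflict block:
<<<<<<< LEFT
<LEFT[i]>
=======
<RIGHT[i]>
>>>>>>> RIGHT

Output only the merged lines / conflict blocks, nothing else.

Final LEFT:  [golf, echo, juliet, echo, golf, golf, juliet]
Final RIGHT: [golf, echo, foxtrot, alpha, golf, india, juliet]
i=0: L=golf R=golf -> agree -> golf
i=1: L=echo R=echo -> agree -> echo
i=2: L=juliet=BASE, R=foxtrot -> take RIGHT -> foxtrot
i=3: L=echo, R=alpha=BASE -> take LEFT -> echo
i=4: L=golf R=golf -> agree -> golf
i=5: BASE=alpha L=golf R=india all differ -> CONFLICT
i=6: L=juliet R=juliet -> agree -> juliet

Answer: golf
echo
foxtrot
echo
golf
<<<<<<< LEFT
golf
=======
india
>>>>>>> RIGHT
juliet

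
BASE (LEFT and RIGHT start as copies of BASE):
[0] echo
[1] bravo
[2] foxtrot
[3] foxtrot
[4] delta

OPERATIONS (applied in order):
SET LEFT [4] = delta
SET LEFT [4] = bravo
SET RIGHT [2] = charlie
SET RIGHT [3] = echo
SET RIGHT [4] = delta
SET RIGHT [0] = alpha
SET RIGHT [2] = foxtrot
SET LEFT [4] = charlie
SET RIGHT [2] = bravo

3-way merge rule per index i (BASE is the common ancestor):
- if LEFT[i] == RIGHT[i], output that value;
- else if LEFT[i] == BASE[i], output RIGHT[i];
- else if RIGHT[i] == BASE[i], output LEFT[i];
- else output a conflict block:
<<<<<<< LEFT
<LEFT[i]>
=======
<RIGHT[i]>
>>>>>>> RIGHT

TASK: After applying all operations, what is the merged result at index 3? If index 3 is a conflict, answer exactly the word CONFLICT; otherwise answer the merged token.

Final LEFT:  [echo, bravo, foxtrot, foxtrot, charlie]
Final RIGHT: [alpha, bravo, bravo, echo, delta]
i=0: L=echo=BASE, R=alpha -> take RIGHT -> alpha
i=1: L=bravo R=bravo -> agree -> bravo
i=2: L=foxtrot=BASE, R=bravo -> take RIGHT -> bravo
i=3: L=foxtrot=BASE, R=echo -> take RIGHT -> echo
i=4: L=charlie, R=delta=BASE -> take LEFT -> charlie
Index 3 -> echo

Answer: echo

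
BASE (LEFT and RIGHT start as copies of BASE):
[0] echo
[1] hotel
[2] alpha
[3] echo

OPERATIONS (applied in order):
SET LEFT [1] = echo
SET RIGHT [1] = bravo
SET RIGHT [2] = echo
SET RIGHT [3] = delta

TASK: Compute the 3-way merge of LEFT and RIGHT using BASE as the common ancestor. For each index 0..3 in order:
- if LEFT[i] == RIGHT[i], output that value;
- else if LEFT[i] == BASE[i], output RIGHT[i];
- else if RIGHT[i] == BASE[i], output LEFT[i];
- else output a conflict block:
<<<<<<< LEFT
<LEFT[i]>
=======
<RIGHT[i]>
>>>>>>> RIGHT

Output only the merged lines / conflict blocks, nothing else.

Answer: echo
<<<<<<< LEFT
echo
=======
bravo
>>>>>>> RIGHT
echo
delta

Derivation:
Final LEFT:  [echo, echo, alpha, echo]
Final RIGHT: [echo, bravo, echo, delta]
i=0: L=echo R=echo -> agree -> echo
i=1: BASE=hotel L=echo R=bravo all differ -> CONFLICT
i=2: L=alpha=BASE, R=echo -> take RIGHT -> echo
i=3: L=echo=BASE, R=delta -> take RIGHT -> delta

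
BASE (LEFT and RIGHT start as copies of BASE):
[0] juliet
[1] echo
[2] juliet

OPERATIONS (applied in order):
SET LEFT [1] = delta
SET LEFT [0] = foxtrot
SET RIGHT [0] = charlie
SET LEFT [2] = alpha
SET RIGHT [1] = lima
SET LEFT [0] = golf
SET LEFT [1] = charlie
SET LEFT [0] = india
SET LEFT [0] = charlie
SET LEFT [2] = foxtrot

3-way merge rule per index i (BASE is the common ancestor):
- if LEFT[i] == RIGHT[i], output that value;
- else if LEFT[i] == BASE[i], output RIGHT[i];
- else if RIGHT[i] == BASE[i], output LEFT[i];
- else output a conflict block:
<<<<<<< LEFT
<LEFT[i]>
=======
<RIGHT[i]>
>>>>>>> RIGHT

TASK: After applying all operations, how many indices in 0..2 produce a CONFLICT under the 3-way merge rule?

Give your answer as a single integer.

Answer: 1

Derivation:
Final LEFT:  [charlie, charlie, foxtrot]
Final RIGHT: [charlie, lima, juliet]
i=0: L=charlie R=charlie -> agree -> charlie
i=1: BASE=echo L=charlie R=lima all differ -> CONFLICT
i=2: L=foxtrot, R=juliet=BASE -> take LEFT -> foxtrot
Conflict count: 1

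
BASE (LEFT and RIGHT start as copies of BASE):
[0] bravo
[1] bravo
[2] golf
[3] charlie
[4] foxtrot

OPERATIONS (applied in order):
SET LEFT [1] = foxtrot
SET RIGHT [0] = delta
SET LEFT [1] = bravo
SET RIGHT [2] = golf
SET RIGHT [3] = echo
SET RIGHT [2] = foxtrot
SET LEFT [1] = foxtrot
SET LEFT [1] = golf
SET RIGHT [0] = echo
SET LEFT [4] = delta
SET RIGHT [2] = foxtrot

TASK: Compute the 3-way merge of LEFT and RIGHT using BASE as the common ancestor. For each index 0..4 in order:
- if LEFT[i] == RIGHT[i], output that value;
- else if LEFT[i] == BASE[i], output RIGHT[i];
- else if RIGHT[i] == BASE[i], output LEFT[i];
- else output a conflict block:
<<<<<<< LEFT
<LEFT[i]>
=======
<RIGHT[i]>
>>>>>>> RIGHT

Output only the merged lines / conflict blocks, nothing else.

Final LEFT:  [bravo, golf, golf, charlie, delta]
Final RIGHT: [echo, bravo, foxtrot, echo, foxtrot]
i=0: L=bravo=BASE, R=echo -> take RIGHT -> echo
i=1: L=golf, R=bravo=BASE -> take LEFT -> golf
i=2: L=golf=BASE, R=foxtrot -> take RIGHT -> foxtrot
i=3: L=charlie=BASE, R=echo -> take RIGHT -> echo
i=4: L=delta, R=foxtrot=BASE -> take LEFT -> delta

Answer: echo
golf
foxtrot
echo
delta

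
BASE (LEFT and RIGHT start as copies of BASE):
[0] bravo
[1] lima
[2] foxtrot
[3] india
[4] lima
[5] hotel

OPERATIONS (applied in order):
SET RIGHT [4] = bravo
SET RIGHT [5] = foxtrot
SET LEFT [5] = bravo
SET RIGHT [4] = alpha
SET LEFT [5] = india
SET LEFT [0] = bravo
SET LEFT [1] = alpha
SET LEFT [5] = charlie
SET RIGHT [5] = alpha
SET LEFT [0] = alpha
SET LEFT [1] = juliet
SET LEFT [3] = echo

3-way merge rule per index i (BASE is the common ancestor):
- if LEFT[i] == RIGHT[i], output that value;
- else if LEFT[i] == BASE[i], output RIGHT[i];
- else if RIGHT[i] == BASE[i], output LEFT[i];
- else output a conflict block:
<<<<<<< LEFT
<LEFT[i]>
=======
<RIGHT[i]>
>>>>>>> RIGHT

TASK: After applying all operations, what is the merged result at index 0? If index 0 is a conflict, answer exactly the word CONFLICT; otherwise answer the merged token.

Answer: alpha

Derivation:
Final LEFT:  [alpha, juliet, foxtrot, echo, lima, charlie]
Final RIGHT: [bravo, lima, foxtrot, india, alpha, alpha]
i=0: L=alpha, R=bravo=BASE -> take LEFT -> alpha
i=1: L=juliet, R=lima=BASE -> take LEFT -> juliet
i=2: L=foxtrot R=foxtrot -> agree -> foxtrot
i=3: L=echo, R=india=BASE -> take LEFT -> echo
i=4: L=lima=BASE, R=alpha -> take RIGHT -> alpha
i=5: BASE=hotel L=charlie R=alpha all differ -> CONFLICT
Index 0 -> alpha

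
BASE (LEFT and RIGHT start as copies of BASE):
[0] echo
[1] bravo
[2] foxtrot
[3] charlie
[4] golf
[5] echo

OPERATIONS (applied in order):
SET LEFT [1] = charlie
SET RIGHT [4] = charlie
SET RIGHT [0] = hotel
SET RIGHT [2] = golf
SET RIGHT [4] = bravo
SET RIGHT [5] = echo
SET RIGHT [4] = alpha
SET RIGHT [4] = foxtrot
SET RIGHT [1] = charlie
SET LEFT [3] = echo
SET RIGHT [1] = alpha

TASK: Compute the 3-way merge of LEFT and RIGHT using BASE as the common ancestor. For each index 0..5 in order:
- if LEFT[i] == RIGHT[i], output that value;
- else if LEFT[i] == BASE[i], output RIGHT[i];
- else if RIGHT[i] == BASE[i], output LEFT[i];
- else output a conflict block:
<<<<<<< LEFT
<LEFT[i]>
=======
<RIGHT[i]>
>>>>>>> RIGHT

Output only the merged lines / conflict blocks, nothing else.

Answer: hotel
<<<<<<< LEFT
charlie
=======
alpha
>>>>>>> RIGHT
golf
echo
foxtrot
echo

Derivation:
Final LEFT:  [echo, charlie, foxtrot, echo, golf, echo]
Final RIGHT: [hotel, alpha, golf, charlie, foxtrot, echo]
i=0: L=echo=BASE, R=hotel -> take RIGHT -> hotel
i=1: BASE=bravo L=charlie R=alpha all differ -> CONFLICT
i=2: L=foxtrot=BASE, R=golf -> take RIGHT -> golf
i=3: L=echo, R=charlie=BASE -> take LEFT -> echo
i=4: L=golf=BASE, R=foxtrot -> take RIGHT -> foxtrot
i=5: L=echo R=echo -> agree -> echo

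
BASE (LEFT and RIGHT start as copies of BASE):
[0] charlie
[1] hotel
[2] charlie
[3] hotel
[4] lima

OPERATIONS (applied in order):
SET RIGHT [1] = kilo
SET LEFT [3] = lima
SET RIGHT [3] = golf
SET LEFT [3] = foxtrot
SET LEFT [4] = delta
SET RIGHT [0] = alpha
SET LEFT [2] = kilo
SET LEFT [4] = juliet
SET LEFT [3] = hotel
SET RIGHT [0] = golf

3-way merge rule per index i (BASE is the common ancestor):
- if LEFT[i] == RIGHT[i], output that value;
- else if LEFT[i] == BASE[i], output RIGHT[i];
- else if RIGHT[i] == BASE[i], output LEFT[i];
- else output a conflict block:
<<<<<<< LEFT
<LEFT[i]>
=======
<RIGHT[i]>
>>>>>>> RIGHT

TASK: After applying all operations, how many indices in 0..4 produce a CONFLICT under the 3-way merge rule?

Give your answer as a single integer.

Answer: 0

Derivation:
Final LEFT:  [charlie, hotel, kilo, hotel, juliet]
Final RIGHT: [golf, kilo, charlie, golf, lima]
i=0: L=charlie=BASE, R=golf -> take RIGHT -> golf
i=1: L=hotel=BASE, R=kilo -> take RIGHT -> kilo
i=2: L=kilo, R=charlie=BASE -> take LEFT -> kilo
i=3: L=hotel=BASE, R=golf -> take RIGHT -> golf
i=4: L=juliet, R=lima=BASE -> take LEFT -> juliet
Conflict count: 0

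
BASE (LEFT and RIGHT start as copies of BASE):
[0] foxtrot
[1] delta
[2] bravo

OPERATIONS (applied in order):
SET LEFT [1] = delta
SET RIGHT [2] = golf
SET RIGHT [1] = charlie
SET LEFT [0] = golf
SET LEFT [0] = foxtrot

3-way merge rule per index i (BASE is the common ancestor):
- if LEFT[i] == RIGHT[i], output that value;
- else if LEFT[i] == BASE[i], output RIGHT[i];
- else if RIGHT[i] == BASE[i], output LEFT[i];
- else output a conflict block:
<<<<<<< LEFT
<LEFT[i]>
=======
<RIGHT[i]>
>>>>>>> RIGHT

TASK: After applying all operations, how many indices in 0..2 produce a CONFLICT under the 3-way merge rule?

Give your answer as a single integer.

Final LEFT:  [foxtrot, delta, bravo]
Final RIGHT: [foxtrot, charlie, golf]
i=0: L=foxtrot R=foxtrot -> agree -> foxtrot
i=1: L=delta=BASE, R=charlie -> take RIGHT -> charlie
i=2: L=bravo=BASE, R=golf -> take RIGHT -> golf
Conflict count: 0

Answer: 0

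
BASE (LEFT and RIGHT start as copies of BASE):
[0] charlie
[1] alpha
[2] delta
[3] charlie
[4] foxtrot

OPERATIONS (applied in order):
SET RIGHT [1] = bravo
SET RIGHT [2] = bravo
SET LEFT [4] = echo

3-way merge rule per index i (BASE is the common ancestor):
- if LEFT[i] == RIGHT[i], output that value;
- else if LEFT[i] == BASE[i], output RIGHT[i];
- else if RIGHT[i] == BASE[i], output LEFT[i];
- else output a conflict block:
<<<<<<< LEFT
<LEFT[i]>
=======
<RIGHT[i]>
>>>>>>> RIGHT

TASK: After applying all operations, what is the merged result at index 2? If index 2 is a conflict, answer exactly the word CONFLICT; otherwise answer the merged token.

Answer: bravo

Derivation:
Final LEFT:  [charlie, alpha, delta, charlie, echo]
Final RIGHT: [charlie, bravo, bravo, charlie, foxtrot]
i=0: L=charlie R=charlie -> agree -> charlie
i=1: L=alpha=BASE, R=bravo -> take RIGHT -> bravo
i=2: L=delta=BASE, R=bravo -> take RIGHT -> bravo
i=3: L=charlie R=charlie -> agree -> charlie
i=4: L=echo, R=foxtrot=BASE -> take LEFT -> echo
Index 2 -> bravo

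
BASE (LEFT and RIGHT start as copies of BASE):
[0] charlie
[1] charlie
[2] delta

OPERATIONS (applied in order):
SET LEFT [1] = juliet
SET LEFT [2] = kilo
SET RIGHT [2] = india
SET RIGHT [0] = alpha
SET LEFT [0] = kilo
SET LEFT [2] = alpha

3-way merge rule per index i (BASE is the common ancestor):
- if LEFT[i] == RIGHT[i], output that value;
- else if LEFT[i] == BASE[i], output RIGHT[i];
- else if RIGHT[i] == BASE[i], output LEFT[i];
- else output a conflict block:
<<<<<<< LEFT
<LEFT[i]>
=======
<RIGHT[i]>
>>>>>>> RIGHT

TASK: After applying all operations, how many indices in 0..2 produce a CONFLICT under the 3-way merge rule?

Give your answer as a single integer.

Final LEFT:  [kilo, juliet, alpha]
Final RIGHT: [alpha, charlie, india]
i=0: BASE=charlie L=kilo R=alpha all differ -> CONFLICT
i=1: L=juliet, R=charlie=BASE -> take LEFT -> juliet
i=2: BASE=delta L=alpha R=india all differ -> CONFLICT
Conflict count: 2

Answer: 2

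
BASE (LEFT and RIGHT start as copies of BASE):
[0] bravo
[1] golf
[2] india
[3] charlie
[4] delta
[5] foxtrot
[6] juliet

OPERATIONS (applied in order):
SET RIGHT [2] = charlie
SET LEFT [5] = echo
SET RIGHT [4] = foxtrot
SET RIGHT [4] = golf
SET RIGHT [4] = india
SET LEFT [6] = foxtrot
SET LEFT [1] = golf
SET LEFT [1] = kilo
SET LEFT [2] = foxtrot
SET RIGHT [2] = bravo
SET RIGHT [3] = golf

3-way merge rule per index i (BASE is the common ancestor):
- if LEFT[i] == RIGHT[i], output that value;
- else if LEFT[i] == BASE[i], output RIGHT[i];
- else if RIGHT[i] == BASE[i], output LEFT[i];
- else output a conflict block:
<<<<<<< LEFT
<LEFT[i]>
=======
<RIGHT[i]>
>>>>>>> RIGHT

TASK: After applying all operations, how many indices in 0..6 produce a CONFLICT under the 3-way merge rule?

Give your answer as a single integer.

Answer: 1

Derivation:
Final LEFT:  [bravo, kilo, foxtrot, charlie, delta, echo, foxtrot]
Final RIGHT: [bravo, golf, bravo, golf, india, foxtrot, juliet]
i=0: L=bravo R=bravo -> agree -> bravo
i=1: L=kilo, R=golf=BASE -> take LEFT -> kilo
i=2: BASE=india L=foxtrot R=bravo all differ -> CONFLICT
i=3: L=charlie=BASE, R=golf -> take RIGHT -> golf
i=4: L=delta=BASE, R=india -> take RIGHT -> india
i=5: L=echo, R=foxtrot=BASE -> take LEFT -> echo
i=6: L=foxtrot, R=juliet=BASE -> take LEFT -> foxtrot
Conflict count: 1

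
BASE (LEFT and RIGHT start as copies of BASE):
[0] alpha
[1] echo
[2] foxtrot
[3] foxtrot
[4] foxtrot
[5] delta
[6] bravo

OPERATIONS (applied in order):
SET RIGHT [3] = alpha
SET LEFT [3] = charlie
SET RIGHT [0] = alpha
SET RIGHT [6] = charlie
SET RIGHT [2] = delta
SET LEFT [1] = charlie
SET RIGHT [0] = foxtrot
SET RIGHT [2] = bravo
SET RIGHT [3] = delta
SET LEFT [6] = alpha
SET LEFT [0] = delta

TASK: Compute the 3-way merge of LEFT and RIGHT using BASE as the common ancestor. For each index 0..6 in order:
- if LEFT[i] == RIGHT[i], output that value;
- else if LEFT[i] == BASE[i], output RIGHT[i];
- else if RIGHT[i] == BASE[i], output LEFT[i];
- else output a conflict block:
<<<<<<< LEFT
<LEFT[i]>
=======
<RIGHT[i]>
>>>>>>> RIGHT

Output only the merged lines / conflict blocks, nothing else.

Final LEFT:  [delta, charlie, foxtrot, charlie, foxtrot, delta, alpha]
Final RIGHT: [foxtrot, echo, bravo, delta, foxtrot, delta, charlie]
i=0: BASE=alpha L=delta R=foxtrot all differ -> CONFLICT
i=1: L=charlie, R=echo=BASE -> take LEFT -> charlie
i=2: L=foxtrot=BASE, R=bravo -> take RIGHT -> bravo
i=3: BASE=foxtrot L=charlie R=delta all differ -> CONFLICT
i=4: L=foxtrot R=foxtrot -> agree -> foxtrot
i=5: L=delta R=delta -> agree -> delta
i=6: BASE=bravo L=alpha R=charlie all differ -> CONFLICT

Answer: <<<<<<< LEFT
delta
=======
foxtrot
>>>>>>> RIGHT
charlie
bravo
<<<<<<< LEFT
charlie
=======
delta
>>>>>>> RIGHT
foxtrot
delta
<<<<<<< LEFT
alpha
=======
charlie
>>>>>>> RIGHT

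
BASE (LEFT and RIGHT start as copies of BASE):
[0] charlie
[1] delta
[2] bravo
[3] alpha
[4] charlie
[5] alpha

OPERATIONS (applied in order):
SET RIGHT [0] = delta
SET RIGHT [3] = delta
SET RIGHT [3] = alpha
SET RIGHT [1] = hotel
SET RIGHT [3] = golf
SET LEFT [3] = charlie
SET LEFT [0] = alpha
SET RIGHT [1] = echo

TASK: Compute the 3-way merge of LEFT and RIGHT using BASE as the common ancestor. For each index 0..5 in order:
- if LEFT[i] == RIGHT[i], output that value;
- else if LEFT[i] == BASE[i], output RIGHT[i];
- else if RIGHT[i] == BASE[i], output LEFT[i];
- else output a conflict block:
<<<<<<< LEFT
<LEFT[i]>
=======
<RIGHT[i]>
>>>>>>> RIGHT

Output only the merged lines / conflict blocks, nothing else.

Final LEFT:  [alpha, delta, bravo, charlie, charlie, alpha]
Final RIGHT: [delta, echo, bravo, golf, charlie, alpha]
i=0: BASE=charlie L=alpha R=delta all differ -> CONFLICT
i=1: L=delta=BASE, R=echo -> take RIGHT -> echo
i=2: L=bravo R=bravo -> agree -> bravo
i=3: BASE=alpha L=charlie R=golf all differ -> CONFLICT
i=4: L=charlie R=charlie -> agree -> charlie
i=5: L=alpha R=alpha -> agree -> alpha

Answer: <<<<<<< LEFT
alpha
=======
delta
>>>>>>> RIGHT
echo
bravo
<<<<<<< LEFT
charlie
=======
golf
>>>>>>> RIGHT
charlie
alpha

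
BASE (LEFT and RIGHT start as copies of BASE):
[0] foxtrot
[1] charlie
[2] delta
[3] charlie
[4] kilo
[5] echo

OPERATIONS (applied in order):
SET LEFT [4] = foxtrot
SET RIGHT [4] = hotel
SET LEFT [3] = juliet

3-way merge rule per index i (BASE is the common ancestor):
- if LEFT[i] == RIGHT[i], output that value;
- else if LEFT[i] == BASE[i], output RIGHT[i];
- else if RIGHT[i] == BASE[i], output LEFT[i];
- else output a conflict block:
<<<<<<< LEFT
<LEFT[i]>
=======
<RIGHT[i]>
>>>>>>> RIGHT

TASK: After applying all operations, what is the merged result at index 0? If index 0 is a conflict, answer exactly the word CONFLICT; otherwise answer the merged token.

Final LEFT:  [foxtrot, charlie, delta, juliet, foxtrot, echo]
Final RIGHT: [foxtrot, charlie, delta, charlie, hotel, echo]
i=0: L=foxtrot R=foxtrot -> agree -> foxtrot
i=1: L=charlie R=charlie -> agree -> charlie
i=2: L=delta R=delta -> agree -> delta
i=3: L=juliet, R=charlie=BASE -> take LEFT -> juliet
i=4: BASE=kilo L=foxtrot R=hotel all differ -> CONFLICT
i=5: L=echo R=echo -> agree -> echo
Index 0 -> foxtrot

Answer: foxtrot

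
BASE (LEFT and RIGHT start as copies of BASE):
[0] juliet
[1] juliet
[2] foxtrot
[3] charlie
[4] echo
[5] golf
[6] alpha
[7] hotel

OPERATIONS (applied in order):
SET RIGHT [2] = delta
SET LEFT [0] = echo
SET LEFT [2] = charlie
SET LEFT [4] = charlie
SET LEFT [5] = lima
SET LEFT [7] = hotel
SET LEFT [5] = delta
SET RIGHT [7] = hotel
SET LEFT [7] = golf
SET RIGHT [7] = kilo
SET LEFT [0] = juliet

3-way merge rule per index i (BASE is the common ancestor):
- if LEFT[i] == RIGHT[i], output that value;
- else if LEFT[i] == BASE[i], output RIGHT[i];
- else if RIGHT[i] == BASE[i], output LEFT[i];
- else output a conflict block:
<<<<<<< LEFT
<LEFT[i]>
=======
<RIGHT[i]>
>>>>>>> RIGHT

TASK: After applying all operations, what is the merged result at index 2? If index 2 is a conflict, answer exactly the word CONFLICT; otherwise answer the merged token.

Answer: CONFLICT

Derivation:
Final LEFT:  [juliet, juliet, charlie, charlie, charlie, delta, alpha, golf]
Final RIGHT: [juliet, juliet, delta, charlie, echo, golf, alpha, kilo]
i=0: L=juliet R=juliet -> agree -> juliet
i=1: L=juliet R=juliet -> agree -> juliet
i=2: BASE=foxtrot L=charlie R=delta all differ -> CONFLICT
i=3: L=charlie R=charlie -> agree -> charlie
i=4: L=charlie, R=echo=BASE -> take LEFT -> charlie
i=5: L=delta, R=golf=BASE -> take LEFT -> delta
i=6: L=alpha R=alpha -> agree -> alpha
i=7: BASE=hotel L=golf R=kilo all differ -> CONFLICT
Index 2 -> CONFLICT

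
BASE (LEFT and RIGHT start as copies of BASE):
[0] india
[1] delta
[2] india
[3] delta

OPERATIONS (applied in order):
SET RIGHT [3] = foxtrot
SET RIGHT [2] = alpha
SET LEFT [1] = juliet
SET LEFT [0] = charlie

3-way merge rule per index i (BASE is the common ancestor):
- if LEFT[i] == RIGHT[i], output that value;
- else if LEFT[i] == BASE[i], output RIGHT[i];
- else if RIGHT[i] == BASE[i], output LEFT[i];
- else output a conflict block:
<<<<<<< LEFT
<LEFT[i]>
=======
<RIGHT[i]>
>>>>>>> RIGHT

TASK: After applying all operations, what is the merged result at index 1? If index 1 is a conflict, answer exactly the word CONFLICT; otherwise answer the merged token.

Final LEFT:  [charlie, juliet, india, delta]
Final RIGHT: [india, delta, alpha, foxtrot]
i=0: L=charlie, R=india=BASE -> take LEFT -> charlie
i=1: L=juliet, R=delta=BASE -> take LEFT -> juliet
i=2: L=india=BASE, R=alpha -> take RIGHT -> alpha
i=3: L=delta=BASE, R=foxtrot -> take RIGHT -> foxtrot
Index 1 -> juliet

Answer: juliet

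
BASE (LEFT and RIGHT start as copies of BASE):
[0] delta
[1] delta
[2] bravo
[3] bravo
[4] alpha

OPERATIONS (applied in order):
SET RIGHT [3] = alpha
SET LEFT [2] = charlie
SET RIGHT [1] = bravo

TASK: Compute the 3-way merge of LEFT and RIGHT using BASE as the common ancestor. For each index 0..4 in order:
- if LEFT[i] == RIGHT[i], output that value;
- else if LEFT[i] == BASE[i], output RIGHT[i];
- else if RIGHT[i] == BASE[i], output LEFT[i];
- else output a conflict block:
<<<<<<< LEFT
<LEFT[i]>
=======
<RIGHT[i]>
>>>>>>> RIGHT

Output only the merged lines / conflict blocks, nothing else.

Answer: delta
bravo
charlie
alpha
alpha

Derivation:
Final LEFT:  [delta, delta, charlie, bravo, alpha]
Final RIGHT: [delta, bravo, bravo, alpha, alpha]
i=0: L=delta R=delta -> agree -> delta
i=1: L=delta=BASE, R=bravo -> take RIGHT -> bravo
i=2: L=charlie, R=bravo=BASE -> take LEFT -> charlie
i=3: L=bravo=BASE, R=alpha -> take RIGHT -> alpha
i=4: L=alpha R=alpha -> agree -> alpha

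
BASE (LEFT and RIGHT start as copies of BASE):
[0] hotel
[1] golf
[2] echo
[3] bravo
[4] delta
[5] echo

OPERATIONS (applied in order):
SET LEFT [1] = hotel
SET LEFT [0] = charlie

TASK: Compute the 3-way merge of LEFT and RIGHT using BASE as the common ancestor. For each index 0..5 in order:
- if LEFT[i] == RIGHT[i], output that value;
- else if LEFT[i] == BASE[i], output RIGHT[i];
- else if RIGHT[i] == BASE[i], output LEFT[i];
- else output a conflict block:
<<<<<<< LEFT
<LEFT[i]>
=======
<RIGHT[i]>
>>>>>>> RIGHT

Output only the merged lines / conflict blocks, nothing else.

Answer: charlie
hotel
echo
bravo
delta
echo

Derivation:
Final LEFT:  [charlie, hotel, echo, bravo, delta, echo]
Final RIGHT: [hotel, golf, echo, bravo, delta, echo]
i=0: L=charlie, R=hotel=BASE -> take LEFT -> charlie
i=1: L=hotel, R=golf=BASE -> take LEFT -> hotel
i=2: L=echo R=echo -> agree -> echo
i=3: L=bravo R=bravo -> agree -> bravo
i=4: L=delta R=delta -> agree -> delta
i=5: L=echo R=echo -> agree -> echo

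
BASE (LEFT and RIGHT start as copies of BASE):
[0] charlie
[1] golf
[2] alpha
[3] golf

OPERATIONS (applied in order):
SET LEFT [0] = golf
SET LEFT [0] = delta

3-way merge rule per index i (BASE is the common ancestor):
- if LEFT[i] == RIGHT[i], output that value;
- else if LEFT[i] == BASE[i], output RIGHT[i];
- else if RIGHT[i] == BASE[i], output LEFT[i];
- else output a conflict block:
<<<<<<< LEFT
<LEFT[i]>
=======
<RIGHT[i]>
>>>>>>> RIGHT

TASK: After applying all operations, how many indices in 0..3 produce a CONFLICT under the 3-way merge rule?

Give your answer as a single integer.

Final LEFT:  [delta, golf, alpha, golf]
Final RIGHT: [charlie, golf, alpha, golf]
i=0: L=delta, R=charlie=BASE -> take LEFT -> delta
i=1: L=golf R=golf -> agree -> golf
i=2: L=alpha R=alpha -> agree -> alpha
i=3: L=golf R=golf -> agree -> golf
Conflict count: 0

Answer: 0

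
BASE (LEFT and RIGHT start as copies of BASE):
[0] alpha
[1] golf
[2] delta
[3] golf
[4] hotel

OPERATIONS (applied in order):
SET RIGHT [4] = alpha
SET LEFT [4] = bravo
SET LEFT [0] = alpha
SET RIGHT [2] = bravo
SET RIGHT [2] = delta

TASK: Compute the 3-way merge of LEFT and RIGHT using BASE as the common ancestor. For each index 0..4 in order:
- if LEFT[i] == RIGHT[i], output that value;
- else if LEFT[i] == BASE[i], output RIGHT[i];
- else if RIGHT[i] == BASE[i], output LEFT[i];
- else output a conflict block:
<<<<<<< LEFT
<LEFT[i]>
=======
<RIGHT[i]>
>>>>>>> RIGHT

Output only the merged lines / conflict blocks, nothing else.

Final LEFT:  [alpha, golf, delta, golf, bravo]
Final RIGHT: [alpha, golf, delta, golf, alpha]
i=0: L=alpha R=alpha -> agree -> alpha
i=1: L=golf R=golf -> agree -> golf
i=2: L=delta R=delta -> agree -> delta
i=3: L=golf R=golf -> agree -> golf
i=4: BASE=hotel L=bravo R=alpha all differ -> CONFLICT

Answer: alpha
golf
delta
golf
<<<<<<< LEFT
bravo
=======
alpha
>>>>>>> RIGHT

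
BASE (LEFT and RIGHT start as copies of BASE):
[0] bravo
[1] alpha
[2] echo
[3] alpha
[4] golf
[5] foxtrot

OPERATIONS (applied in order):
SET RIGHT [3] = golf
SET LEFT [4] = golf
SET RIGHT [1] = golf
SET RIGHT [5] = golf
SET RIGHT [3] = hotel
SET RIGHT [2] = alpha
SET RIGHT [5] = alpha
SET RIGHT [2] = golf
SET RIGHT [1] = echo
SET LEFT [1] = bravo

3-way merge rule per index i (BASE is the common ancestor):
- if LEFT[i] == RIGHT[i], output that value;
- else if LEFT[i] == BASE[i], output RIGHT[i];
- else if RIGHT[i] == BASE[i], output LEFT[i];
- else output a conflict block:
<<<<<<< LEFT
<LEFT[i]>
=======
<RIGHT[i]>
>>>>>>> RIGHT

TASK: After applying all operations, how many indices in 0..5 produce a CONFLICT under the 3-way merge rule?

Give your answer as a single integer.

Answer: 1

Derivation:
Final LEFT:  [bravo, bravo, echo, alpha, golf, foxtrot]
Final RIGHT: [bravo, echo, golf, hotel, golf, alpha]
i=0: L=bravo R=bravo -> agree -> bravo
i=1: BASE=alpha L=bravo R=echo all differ -> CONFLICT
i=2: L=echo=BASE, R=golf -> take RIGHT -> golf
i=3: L=alpha=BASE, R=hotel -> take RIGHT -> hotel
i=4: L=golf R=golf -> agree -> golf
i=5: L=foxtrot=BASE, R=alpha -> take RIGHT -> alpha
Conflict count: 1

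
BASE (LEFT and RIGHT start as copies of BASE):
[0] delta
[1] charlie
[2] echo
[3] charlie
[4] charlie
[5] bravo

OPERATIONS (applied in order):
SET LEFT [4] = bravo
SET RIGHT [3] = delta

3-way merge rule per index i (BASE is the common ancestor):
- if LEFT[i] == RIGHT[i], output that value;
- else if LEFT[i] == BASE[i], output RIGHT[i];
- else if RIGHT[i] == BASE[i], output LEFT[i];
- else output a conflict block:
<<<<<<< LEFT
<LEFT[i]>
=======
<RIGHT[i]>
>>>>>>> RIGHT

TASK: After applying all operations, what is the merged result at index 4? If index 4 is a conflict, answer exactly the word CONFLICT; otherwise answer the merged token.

Final LEFT:  [delta, charlie, echo, charlie, bravo, bravo]
Final RIGHT: [delta, charlie, echo, delta, charlie, bravo]
i=0: L=delta R=delta -> agree -> delta
i=1: L=charlie R=charlie -> agree -> charlie
i=2: L=echo R=echo -> agree -> echo
i=3: L=charlie=BASE, R=delta -> take RIGHT -> delta
i=4: L=bravo, R=charlie=BASE -> take LEFT -> bravo
i=5: L=bravo R=bravo -> agree -> bravo
Index 4 -> bravo

Answer: bravo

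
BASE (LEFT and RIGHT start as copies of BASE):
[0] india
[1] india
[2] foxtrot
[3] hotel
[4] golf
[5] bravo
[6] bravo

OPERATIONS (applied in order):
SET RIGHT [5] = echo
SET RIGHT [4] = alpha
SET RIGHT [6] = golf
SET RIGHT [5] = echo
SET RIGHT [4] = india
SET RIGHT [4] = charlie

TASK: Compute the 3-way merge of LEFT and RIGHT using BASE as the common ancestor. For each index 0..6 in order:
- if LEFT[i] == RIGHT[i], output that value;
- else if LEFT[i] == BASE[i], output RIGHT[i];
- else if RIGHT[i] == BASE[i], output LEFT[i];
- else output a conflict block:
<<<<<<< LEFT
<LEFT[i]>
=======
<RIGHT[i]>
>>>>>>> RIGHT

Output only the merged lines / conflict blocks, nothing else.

Answer: india
india
foxtrot
hotel
charlie
echo
golf

Derivation:
Final LEFT:  [india, india, foxtrot, hotel, golf, bravo, bravo]
Final RIGHT: [india, india, foxtrot, hotel, charlie, echo, golf]
i=0: L=india R=india -> agree -> india
i=1: L=india R=india -> agree -> india
i=2: L=foxtrot R=foxtrot -> agree -> foxtrot
i=3: L=hotel R=hotel -> agree -> hotel
i=4: L=golf=BASE, R=charlie -> take RIGHT -> charlie
i=5: L=bravo=BASE, R=echo -> take RIGHT -> echo
i=6: L=bravo=BASE, R=golf -> take RIGHT -> golf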